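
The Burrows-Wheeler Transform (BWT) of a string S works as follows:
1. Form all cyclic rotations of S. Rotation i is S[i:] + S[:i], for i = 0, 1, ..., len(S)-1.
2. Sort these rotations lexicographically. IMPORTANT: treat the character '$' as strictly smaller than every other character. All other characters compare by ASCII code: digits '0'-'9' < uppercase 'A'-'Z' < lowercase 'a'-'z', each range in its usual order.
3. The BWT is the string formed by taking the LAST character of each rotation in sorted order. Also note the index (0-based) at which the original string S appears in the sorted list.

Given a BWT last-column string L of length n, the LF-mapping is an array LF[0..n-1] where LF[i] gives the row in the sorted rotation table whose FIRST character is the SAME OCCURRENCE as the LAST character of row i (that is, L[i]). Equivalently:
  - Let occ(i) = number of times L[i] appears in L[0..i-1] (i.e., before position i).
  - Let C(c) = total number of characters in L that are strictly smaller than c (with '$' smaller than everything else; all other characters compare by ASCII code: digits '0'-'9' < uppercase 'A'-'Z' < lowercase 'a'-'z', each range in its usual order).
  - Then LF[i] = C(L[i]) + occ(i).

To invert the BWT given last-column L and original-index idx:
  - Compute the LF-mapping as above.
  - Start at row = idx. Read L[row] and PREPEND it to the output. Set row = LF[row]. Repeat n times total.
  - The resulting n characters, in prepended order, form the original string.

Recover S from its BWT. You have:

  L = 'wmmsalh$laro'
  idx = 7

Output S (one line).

Answer: marshmallow$

Derivation:
LF mapping: 11 6 7 10 1 4 3 0 5 2 9 8
Walk LF starting at row 7, prepending L[row]:
  step 1: row=7, L[7]='$', prepend. Next row=LF[7]=0
  step 2: row=0, L[0]='w', prepend. Next row=LF[0]=11
  step 3: row=11, L[11]='o', prepend. Next row=LF[11]=8
  step 4: row=8, L[8]='l', prepend. Next row=LF[8]=5
  step 5: row=5, L[5]='l', prepend. Next row=LF[5]=4
  step 6: row=4, L[4]='a', prepend. Next row=LF[4]=1
  step 7: row=1, L[1]='m', prepend. Next row=LF[1]=6
  step 8: row=6, L[6]='h', prepend. Next row=LF[6]=3
  step 9: row=3, L[3]='s', prepend. Next row=LF[3]=10
  step 10: row=10, L[10]='r', prepend. Next row=LF[10]=9
  step 11: row=9, L[9]='a', prepend. Next row=LF[9]=2
  step 12: row=2, L[2]='m', prepend. Next row=LF[2]=7
Reversed output: marshmallow$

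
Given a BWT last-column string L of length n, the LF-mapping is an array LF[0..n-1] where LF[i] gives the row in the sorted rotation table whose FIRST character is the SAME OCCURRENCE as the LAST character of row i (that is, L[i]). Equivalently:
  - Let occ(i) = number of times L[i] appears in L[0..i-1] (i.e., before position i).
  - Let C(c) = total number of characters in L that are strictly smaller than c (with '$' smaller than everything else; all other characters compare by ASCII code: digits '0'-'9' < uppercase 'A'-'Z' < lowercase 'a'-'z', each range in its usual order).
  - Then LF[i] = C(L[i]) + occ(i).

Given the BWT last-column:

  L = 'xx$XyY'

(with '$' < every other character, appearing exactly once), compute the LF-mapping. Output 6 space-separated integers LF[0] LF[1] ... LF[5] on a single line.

Answer: 3 4 0 1 5 2

Derivation:
Char counts: '$':1, 'X':1, 'Y':1, 'x':2, 'y':1
C (first-col start): C('$')=0, C('X')=1, C('Y')=2, C('x')=3, C('y')=5
L[0]='x': occ=0, LF[0]=C('x')+0=3+0=3
L[1]='x': occ=1, LF[1]=C('x')+1=3+1=4
L[2]='$': occ=0, LF[2]=C('$')+0=0+0=0
L[3]='X': occ=0, LF[3]=C('X')+0=1+0=1
L[4]='y': occ=0, LF[4]=C('y')+0=5+0=5
L[5]='Y': occ=0, LF[5]=C('Y')+0=2+0=2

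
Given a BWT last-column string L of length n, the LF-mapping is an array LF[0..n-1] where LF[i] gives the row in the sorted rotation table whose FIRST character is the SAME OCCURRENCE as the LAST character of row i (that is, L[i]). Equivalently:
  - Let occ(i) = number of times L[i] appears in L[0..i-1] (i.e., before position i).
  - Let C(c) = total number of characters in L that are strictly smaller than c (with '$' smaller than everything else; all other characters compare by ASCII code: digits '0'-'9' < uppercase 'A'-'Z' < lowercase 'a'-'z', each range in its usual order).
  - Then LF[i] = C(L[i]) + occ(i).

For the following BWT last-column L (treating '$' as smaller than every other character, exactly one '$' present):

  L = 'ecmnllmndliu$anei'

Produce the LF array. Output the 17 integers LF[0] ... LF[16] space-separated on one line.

Answer: 4 2 11 13 8 9 12 14 3 10 6 16 0 1 15 5 7

Derivation:
Char counts: '$':1, 'a':1, 'c':1, 'd':1, 'e':2, 'i':2, 'l':3, 'm':2, 'n':3, 'u':1
C (first-col start): C('$')=0, C('a')=1, C('c')=2, C('d')=3, C('e')=4, C('i')=6, C('l')=8, C('m')=11, C('n')=13, C('u')=16
L[0]='e': occ=0, LF[0]=C('e')+0=4+0=4
L[1]='c': occ=0, LF[1]=C('c')+0=2+0=2
L[2]='m': occ=0, LF[2]=C('m')+0=11+0=11
L[3]='n': occ=0, LF[3]=C('n')+0=13+0=13
L[4]='l': occ=0, LF[4]=C('l')+0=8+0=8
L[5]='l': occ=1, LF[5]=C('l')+1=8+1=9
L[6]='m': occ=1, LF[6]=C('m')+1=11+1=12
L[7]='n': occ=1, LF[7]=C('n')+1=13+1=14
L[8]='d': occ=0, LF[8]=C('d')+0=3+0=3
L[9]='l': occ=2, LF[9]=C('l')+2=8+2=10
L[10]='i': occ=0, LF[10]=C('i')+0=6+0=6
L[11]='u': occ=0, LF[11]=C('u')+0=16+0=16
L[12]='$': occ=0, LF[12]=C('$')+0=0+0=0
L[13]='a': occ=0, LF[13]=C('a')+0=1+0=1
L[14]='n': occ=2, LF[14]=C('n')+2=13+2=15
L[15]='e': occ=1, LF[15]=C('e')+1=4+1=5
L[16]='i': occ=1, LF[16]=C('i')+1=6+1=7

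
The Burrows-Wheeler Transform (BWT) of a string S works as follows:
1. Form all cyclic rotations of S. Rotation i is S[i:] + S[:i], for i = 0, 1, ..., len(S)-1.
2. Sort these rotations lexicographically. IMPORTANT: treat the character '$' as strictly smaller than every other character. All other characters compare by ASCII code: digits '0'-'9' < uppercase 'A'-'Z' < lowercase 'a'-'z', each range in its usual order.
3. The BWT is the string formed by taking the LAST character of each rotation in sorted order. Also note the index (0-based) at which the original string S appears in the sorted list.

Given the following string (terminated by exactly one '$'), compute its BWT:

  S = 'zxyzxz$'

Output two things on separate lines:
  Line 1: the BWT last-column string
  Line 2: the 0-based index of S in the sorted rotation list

Answer: zzzxx$y
5

Derivation:
All 7 rotations (rotation i = S[i:]+S[:i]):
  rot[0] = zxyzxz$
  rot[1] = xyzxz$z
  rot[2] = yzxz$zx
  rot[3] = zxz$zxy
  rot[4] = xz$zxyz
  rot[5] = z$zxyzx
  rot[6] = $zxyzxz
Sorted (with $ < everything):
  sorted[0] = $zxyzxz  (last char: 'z')
  sorted[1] = xyzxz$z  (last char: 'z')
  sorted[2] = xz$zxyz  (last char: 'z')
  sorted[3] = yzxz$zx  (last char: 'x')
  sorted[4] = z$zxyzx  (last char: 'x')
  sorted[5] = zxyzxz$  (last char: '$')
  sorted[6] = zxz$zxy  (last char: 'y')
Last column: zzzxx$y
Original string S is at sorted index 5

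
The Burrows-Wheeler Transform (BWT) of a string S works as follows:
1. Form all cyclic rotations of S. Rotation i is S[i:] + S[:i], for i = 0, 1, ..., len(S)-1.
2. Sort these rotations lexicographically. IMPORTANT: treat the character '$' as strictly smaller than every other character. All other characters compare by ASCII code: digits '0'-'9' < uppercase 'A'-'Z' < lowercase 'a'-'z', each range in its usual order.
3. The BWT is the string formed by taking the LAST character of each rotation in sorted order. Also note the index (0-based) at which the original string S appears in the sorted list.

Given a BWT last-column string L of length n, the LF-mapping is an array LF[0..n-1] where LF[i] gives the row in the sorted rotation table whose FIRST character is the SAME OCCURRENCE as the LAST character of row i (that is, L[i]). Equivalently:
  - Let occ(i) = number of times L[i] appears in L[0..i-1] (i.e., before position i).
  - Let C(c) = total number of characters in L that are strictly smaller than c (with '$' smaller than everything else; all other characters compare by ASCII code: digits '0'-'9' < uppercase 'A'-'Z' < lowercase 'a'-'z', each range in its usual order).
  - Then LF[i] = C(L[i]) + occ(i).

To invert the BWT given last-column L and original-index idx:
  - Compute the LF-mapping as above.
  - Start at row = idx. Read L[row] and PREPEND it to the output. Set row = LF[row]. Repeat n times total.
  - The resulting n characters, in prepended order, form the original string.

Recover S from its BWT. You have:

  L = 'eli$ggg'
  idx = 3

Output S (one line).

LF mapping: 1 6 5 0 2 3 4
Walk LF starting at row 3, prepending L[row]:
  step 1: row=3, L[3]='$', prepend. Next row=LF[3]=0
  step 2: row=0, L[0]='e', prepend. Next row=LF[0]=1
  step 3: row=1, L[1]='l', prepend. Next row=LF[1]=6
  step 4: row=6, L[6]='g', prepend. Next row=LF[6]=4
  step 5: row=4, L[4]='g', prepend. Next row=LF[4]=2
  step 6: row=2, L[2]='i', prepend. Next row=LF[2]=5
  step 7: row=5, L[5]='g', prepend. Next row=LF[5]=3
Reversed output: giggle$

Answer: giggle$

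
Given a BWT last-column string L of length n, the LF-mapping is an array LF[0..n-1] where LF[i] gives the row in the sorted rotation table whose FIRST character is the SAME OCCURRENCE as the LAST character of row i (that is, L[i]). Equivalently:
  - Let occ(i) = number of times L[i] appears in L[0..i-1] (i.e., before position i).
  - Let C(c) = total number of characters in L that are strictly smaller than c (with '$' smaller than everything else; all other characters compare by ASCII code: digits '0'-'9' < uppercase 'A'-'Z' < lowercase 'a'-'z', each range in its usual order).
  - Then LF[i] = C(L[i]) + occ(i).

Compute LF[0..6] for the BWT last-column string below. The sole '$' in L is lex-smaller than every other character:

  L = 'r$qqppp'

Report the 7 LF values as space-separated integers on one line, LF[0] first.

Answer: 6 0 4 5 1 2 3

Derivation:
Char counts: '$':1, 'p':3, 'q':2, 'r':1
C (first-col start): C('$')=0, C('p')=1, C('q')=4, C('r')=6
L[0]='r': occ=0, LF[0]=C('r')+0=6+0=6
L[1]='$': occ=0, LF[1]=C('$')+0=0+0=0
L[2]='q': occ=0, LF[2]=C('q')+0=4+0=4
L[3]='q': occ=1, LF[3]=C('q')+1=4+1=5
L[4]='p': occ=0, LF[4]=C('p')+0=1+0=1
L[5]='p': occ=1, LF[5]=C('p')+1=1+1=2
L[6]='p': occ=2, LF[6]=C('p')+2=1+2=3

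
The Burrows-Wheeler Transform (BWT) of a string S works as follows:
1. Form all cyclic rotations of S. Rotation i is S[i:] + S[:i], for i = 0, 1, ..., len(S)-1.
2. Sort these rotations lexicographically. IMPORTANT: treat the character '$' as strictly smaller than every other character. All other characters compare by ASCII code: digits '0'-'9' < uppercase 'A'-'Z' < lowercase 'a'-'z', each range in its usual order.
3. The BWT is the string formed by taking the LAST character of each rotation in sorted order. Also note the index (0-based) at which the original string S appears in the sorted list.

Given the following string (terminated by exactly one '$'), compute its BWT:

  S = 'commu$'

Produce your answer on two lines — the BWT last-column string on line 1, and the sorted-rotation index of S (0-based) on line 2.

All 6 rotations (rotation i = S[i:]+S[:i]):
  rot[0] = commu$
  rot[1] = ommu$c
  rot[2] = mmu$co
  rot[3] = mu$com
  rot[4] = u$comm
  rot[5] = $commu
Sorted (with $ < everything):
  sorted[0] = $commu  (last char: 'u')
  sorted[1] = commu$  (last char: '$')
  sorted[2] = mmu$co  (last char: 'o')
  sorted[3] = mu$com  (last char: 'm')
  sorted[4] = ommu$c  (last char: 'c')
  sorted[5] = u$comm  (last char: 'm')
Last column: u$omcm
Original string S is at sorted index 1

Answer: u$omcm
1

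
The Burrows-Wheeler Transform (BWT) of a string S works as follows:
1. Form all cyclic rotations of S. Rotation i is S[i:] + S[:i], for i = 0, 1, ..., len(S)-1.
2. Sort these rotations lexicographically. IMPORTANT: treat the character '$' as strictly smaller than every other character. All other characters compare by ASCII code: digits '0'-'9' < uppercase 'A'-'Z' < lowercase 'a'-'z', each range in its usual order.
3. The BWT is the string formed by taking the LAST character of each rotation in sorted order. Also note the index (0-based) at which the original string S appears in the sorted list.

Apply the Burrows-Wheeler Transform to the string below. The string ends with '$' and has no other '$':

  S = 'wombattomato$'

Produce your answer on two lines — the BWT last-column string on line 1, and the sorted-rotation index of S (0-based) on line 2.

All 13 rotations (rotation i = S[i:]+S[:i]):
  rot[0] = wombattomato$
  rot[1] = ombattomato$w
  rot[2] = mbattomato$wo
  rot[3] = battomato$wom
  rot[4] = attomato$womb
  rot[5] = ttomato$womba
  rot[6] = tomato$wombat
  rot[7] = omato$wombatt
  rot[8] = mato$wombatto
  rot[9] = ato$wombattom
  rot[10] = to$wombattoma
  rot[11] = o$wombattomat
  rot[12] = $wombattomato
Sorted (with $ < everything):
  sorted[0] = $wombattomato  (last char: 'o')
  sorted[1] = ato$wombattom  (last char: 'm')
  sorted[2] = attomato$womb  (last char: 'b')
  sorted[3] = battomato$wom  (last char: 'm')
  sorted[4] = mato$wombatto  (last char: 'o')
  sorted[5] = mbattomato$wo  (last char: 'o')
  sorted[6] = o$wombattomat  (last char: 't')
  sorted[7] = omato$wombatt  (last char: 't')
  sorted[8] = ombattomato$w  (last char: 'w')
  sorted[9] = to$wombattoma  (last char: 'a')
  sorted[10] = tomato$wombat  (last char: 't')
  sorted[11] = ttomato$womba  (last char: 'a')
  sorted[12] = wombattomato$  (last char: '$')
Last column: ombmoottwata$
Original string S is at sorted index 12

Answer: ombmoottwata$
12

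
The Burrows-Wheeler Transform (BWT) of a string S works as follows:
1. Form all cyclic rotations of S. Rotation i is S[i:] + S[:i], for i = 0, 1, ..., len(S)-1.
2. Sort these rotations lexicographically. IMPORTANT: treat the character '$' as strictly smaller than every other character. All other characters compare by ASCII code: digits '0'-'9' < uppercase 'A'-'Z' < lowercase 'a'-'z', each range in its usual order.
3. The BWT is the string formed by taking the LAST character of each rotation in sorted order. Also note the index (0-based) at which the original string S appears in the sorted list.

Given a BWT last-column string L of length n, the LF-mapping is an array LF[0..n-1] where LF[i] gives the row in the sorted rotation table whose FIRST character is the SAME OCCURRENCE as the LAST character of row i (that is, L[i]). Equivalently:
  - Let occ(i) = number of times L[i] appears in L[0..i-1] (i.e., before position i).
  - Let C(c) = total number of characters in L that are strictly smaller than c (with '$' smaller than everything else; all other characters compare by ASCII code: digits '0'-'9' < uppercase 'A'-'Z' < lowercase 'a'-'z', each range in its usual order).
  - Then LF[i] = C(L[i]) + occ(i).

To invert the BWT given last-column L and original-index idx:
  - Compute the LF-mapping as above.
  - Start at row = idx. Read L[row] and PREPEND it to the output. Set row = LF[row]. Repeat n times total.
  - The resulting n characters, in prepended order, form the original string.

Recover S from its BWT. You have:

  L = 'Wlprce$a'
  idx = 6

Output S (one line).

LF mapping: 1 5 6 7 3 4 0 2
Walk LF starting at row 6, prepending L[row]:
  step 1: row=6, L[6]='$', prepend. Next row=LF[6]=0
  step 2: row=0, L[0]='W', prepend. Next row=LF[0]=1
  step 3: row=1, L[1]='l', prepend. Next row=LF[1]=5
  step 4: row=5, L[5]='e', prepend. Next row=LF[5]=4
  step 5: row=4, L[4]='c', prepend. Next row=LF[4]=3
  step 6: row=3, L[3]='r', prepend. Next row=LF[3]=7
  step 7: row=7, L[7]='a', prepend. Next row=LF[7]=2
  step 8: row=2, L[2]='p', prepend. Next row=LF[2]=6
Reversed output: parcelW$

Answer: parcelW$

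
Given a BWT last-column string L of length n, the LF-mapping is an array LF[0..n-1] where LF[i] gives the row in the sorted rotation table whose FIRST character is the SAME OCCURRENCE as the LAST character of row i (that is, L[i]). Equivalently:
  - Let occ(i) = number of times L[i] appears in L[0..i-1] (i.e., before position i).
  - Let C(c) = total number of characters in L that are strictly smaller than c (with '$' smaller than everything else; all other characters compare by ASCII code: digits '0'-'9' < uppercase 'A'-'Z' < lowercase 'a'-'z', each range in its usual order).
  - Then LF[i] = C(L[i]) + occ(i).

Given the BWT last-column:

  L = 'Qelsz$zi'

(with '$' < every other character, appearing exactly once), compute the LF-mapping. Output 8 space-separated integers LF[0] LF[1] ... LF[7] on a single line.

Char counts: '$':1, 'Q':1, 'e':1, 'i':1, 'l':1, 's':1, 'z':2
C (first-col start): C('$')=0, C('Q')=1, C('e')=2, C('i')=3, C('l')=4, C('s')=5, C('z')=6
L[0]='Q': occ=0, LF[0]=C('Q')+0=1+0=1
L[1]='e': occ=0, LF[1]=C('e')+0=2+0=2
L[2]='l': occ=0, LF[2]=C('l')+0=4+0=4
L[3]='s': occ=0, LF[3]=C('s')+0=5+0=5
L[4]='z': occ=0, LF[4]=C('z')+0=6+0=6
L[5]='$': occ=0, LF[5]=C('$')+0=0+0=0
L[6]='z': occ=1, LF[6]=C('z')+1=6+1=7
L[7]='i': occ=0, LF[7]=C('i')+0=3+0=3

Answer: 1 2 4 5 6 0 7 3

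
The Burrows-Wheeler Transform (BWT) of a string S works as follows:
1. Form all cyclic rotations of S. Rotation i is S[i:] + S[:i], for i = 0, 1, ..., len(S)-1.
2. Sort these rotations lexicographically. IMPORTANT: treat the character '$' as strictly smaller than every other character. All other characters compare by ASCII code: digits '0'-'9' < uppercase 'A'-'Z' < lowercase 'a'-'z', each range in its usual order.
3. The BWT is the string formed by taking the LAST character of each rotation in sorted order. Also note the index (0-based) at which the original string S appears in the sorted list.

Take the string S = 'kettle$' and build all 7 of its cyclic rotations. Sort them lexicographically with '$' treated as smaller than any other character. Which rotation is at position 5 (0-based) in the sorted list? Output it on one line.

All 7 rotations (rotation i = S[i:]+S[:i]):
  rot[0] = kettle$
  rot[1] = ettle$k
  rot[2] = ttle$ke
  rot[3] = tle$ket
  rot[4] = le$kett
  rot[5] = e$kettl
  rot[6] = $kettle
Sorted (with $ < everything):
  sorted[0] = $kettle
  sorted[1] = e$kettl
  sorted[2] = ettle$k
  sorted[3] = kettle$
  sorted[4] = le$kett
  sorted[5] = tle$ket
  sorted[6] = ttle$ke
sorted[5] = tle$ket

Answer: tle$ket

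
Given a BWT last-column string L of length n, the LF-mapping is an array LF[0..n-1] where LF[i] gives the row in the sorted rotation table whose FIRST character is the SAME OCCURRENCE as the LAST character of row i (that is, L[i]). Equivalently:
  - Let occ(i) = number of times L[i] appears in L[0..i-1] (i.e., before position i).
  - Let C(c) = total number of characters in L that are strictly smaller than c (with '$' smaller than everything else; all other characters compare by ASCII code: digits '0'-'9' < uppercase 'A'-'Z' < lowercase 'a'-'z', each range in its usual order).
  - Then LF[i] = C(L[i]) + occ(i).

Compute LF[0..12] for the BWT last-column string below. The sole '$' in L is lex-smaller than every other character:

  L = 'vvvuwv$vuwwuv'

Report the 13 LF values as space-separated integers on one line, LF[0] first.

Char counts: '$':1, 'u':3, 'v':6, 'w':3
C (first-col start): C('$')=0, C('u')=1, C('v')=4, C('w')=10
L[0]='v': occ=0, LF[0]=C('v')+0=4+0=4
L[1]='v': occ=1, LF[1]=C('v')+1=4+1=5
L[2]='v': occ=2, LF[2]=C('v')+2=4+2=6
L[3]='u': occ=0, LF[3]=C('u')+0=1+0=1
L[4]='w': occ=0, LF[4]=C('w')+0=10+0=10
L[5]='v': occ=3, LF[5]=C('v')+3=4+3=7
L[6]='$': occ=0, LF[6]=C('$')+0=0+0=0
L[7]='v': occ=4, LF[7]=C('v')+4=4+4=8
L[8]='u': occ=1, LF[8]=C('u')+1=1+1=2
L[9]='w': occ=1, LF[9]=C('w')+1=10+1=11
L[10]='w': occ=2, LF[10]=C('w')+2=10+2=12
L[11]='u': occ=2, LF[11]=C('u')+2=1+2=3
L[12]='v': occ=5, LF[12]=C('v')+5=4+5=9

Answer: 4 5 6 1 10 7 0 8 2 11 12 3 9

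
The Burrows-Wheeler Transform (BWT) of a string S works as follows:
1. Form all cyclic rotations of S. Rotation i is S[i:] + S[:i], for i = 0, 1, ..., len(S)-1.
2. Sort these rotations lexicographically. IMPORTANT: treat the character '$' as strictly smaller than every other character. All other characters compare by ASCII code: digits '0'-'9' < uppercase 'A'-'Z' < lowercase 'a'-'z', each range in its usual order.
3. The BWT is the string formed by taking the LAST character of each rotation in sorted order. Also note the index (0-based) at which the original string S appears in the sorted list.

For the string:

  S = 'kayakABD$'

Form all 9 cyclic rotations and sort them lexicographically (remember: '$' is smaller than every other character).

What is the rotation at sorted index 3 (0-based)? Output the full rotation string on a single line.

All 9 rotations (rotation i = S[i:]+S[:i]):
  rot[0] = kayakABD$
  rot[1] = ayakABD$k
  rot[2] = yakABD$ka
  rot[3] = akABD$kay
  rot[4] = kABD$kaya
  rot[5] = ABD$kayak
  rot[6] = BD$kayakA
  rot[7] = D$kayakAB
  rot[8] = $kayakABD
Sorted (with $ < everything):
  sorted[0] = $kayakABD
  sorted[1] = ABD$kayak
  sorted[2] = BD$kayakA
  sorted[3] = D$kayakAB
  sorted[4] = akABD$kay
  sorted[5] = ayakABD$k
  sorted[6] = kABD$kaya
  sorted[7] = kayakABD$
  sorted[8] = yakABD$ka
sorted[3] = D$kayakAB

Answer: D$kayakAB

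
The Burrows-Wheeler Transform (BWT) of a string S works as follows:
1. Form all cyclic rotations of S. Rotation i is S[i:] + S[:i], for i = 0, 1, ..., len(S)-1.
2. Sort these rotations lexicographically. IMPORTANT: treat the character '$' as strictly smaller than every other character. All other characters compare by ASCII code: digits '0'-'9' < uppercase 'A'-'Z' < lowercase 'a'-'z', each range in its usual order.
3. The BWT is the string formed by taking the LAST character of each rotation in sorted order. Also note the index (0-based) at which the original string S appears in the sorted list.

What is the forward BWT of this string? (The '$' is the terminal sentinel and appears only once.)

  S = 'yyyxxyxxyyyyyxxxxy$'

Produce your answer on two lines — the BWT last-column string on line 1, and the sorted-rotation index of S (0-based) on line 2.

Answer: yyxxyyxxxxyyxyyy$yx
16

Derivation:
All 19 rotations (rotation i = S[i:]+S[:i]):
  rot[0] = yyyxxyxxyyyyyxxxxy$
  rot[1] = yyxxyxxyyyyyxxxxy$y
  rot[2] = yxxyxxyyyyyxxxxy$yy
  rot[3] = xxyxxyyyyyxxxxy$yyy
  rot[4] = xyxxyyyyyxxxxy$yyyx
  rot[5] = yxxyyyyyxxxxy$yyyxx
  rot[6] = xxyyyyyxxxxy$yyyxxy
  rot[7] = xyyyyyxxxxy$yyyxxyx
  rot[8] = yyyyyxxxxy$yyyxxyxx
  rot[9] = yyyyxxxxy$yyyxxyxxy
  rot[10] = yyyxxxxy$yyyxxyxxyy
  rot[11] = yyxxxxy$yyyxxyxxyyy
  rot[12] = yxxxxy$yyyxxyxxyyyy
  rot[13] = xxxxy$yyyxxyxxyyyyy
  rot[14] = xxxy$yyyxxyxxyyyyyx
  rot[15] = xxy$yyyxxyxxyyyyyxx
  rot[16] = xy$yyyxxyxxyyyyyxxx
  rot[17] = y$yyyxxyxxyyyyyxxxx
  rot[18] = $yyyxxyxxyyyyyxxxxy
Sorted (with $ < everything):
  sorted[0] = $yyyxxyxxyyyyyxxxxy  (last char: 'y')
  sorted[1] = xxxxy$yyyxxyxxyyyyy  (last char: 'y')
  sorted[2] = xxxy$yyyxxyxxyyyyyx  (last char: 'x')
  sorted[3] = xxy$yyyxxyxxyyyyyxx  (last char: 'x')
  sorted[4] = xxyxxyyyyyxxxxy$yyy  (last char: 'y')
  sorted[5] = xxyyyyyxxxxy$yyyxxy  (last char: 'y')
  sorted[6] = xy$yyyxxyxxyyyyyxxx  (last char: 'x')
  sorted[7] = xyxxyyyyyxxxxy$yyyx  (last char: 'x')
  sorted[8] = xyyyyyxxxxy$yyyxxyx  (last char: 'x')
  sorted[9] = y$yyyxxyxxyyyyyxxxx  (last char: 'x')
  sorted[10] = yxxxxy$yyyxxyxxyyyy  (last char: 'y')
  sorted[11] = yxxyxxyyyyyxxxxy$yy  (last char: 'y')
  sorted[12] = yxxyyyyyxxxxy$yyyxx  (last char: 'x')
  sorted[13] = yyxxxxy$yyyxxyxxyyy  (last char: 'y')
  sorted[14] = yyxxyxxyyyyyxxxxy$y  (last char: 'y')
  sorted[15] = yyyxxxxy$yyyxxyxxyy  (last char: 'y')
  sorted[16] = yyyxxyxxyyyyyxxxxy$  (last char: '$')
  sorted[17] = yyyyxxxxy$yyyxxyxxy  (last char: 'y')
  sorted[18] = yyyyyxxxxy$yyyxxyxx  (last char: 'x')
Last column: yyxxyyxxxxyyxyyy$yx
Original string S is at sorted index 16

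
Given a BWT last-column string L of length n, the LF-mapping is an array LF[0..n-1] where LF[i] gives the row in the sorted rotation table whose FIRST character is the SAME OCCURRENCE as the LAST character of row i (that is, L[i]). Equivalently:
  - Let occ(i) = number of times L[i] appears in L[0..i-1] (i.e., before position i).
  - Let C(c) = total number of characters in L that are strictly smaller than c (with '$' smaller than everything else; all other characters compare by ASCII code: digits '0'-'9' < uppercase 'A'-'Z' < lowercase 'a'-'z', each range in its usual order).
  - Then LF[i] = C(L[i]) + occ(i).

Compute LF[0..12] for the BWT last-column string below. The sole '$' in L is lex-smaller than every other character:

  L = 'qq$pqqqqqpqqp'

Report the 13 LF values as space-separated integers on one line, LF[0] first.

Char counts: '$':1, 'p':3, 'q':9
C (first-col start): C('$')=0, C('p')=1, C('q')=4
L[0]='q': occ=0, LF[0]=C('q')+0=4+0=4
L[1]='q': occ=1, LF[1]=C('q')+1=4+1=5
L[2]='$': occ=0, LF[2]=C('$')+0=0+0=0
L[3]='p': occ=0, LF[3]=C('p')+0=1+0=1
L[4]='q': occ=2, LF[4]=C('q')+2=4+2=6
L[5]='q': occ=3, LF[5]=C('q')+3=4+3=7
L[6]='q': occ=4, LF[6]=C('q')+4=4+4=8
L[7]='q': occ=5, LF[7]=C('q')+5=4+5=9
L[8]='q': occ=6, LF[8]=C('q')+6=4+6=10
L[9]='p': occ=1, LF[9]=C('p')+1=1+1=2
L[10]='q': occ=7, LF[10]=C('q')+7=4+7=11
L[11]='q': occ=8, LF[11]=C('q')+8=4+8=12
L[12]='p': occ=2, LF[12]=C('p')+2=1+2=3

Answer: 4 5 0 1 6 7 8 9 10 2 11 12 3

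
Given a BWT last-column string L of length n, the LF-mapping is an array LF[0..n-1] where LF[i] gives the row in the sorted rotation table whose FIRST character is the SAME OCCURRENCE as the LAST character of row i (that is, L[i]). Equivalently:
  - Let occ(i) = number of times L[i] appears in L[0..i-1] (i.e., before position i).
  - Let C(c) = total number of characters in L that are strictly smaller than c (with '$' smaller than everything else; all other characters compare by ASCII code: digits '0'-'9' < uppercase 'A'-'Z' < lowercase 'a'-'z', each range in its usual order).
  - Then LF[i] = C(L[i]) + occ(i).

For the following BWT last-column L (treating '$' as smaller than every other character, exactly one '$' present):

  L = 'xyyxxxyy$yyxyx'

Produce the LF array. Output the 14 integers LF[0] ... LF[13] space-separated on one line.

Char counts: '$':1, 'x':6, 'y':7
C (first-col start): C('$')=0, C('x')=1, C('y')=7
L[0]='x': occ=0, LF[0]=C('x')+0=1+0=1
L[1]='y': occ=0, LF[1]=C('y')+0=7+0=7
L[2]='y': occ=1, LF[2]=C('y')+1=7+1=8
L[3]='x': occ=1, LF[3]=C('x')+1=1+1=2
L[4]='x': occ=2, LF[4]=C('x')+2=1+2=3
L[5]='x': occ=3, LF[5]=C('x')+3=1+3=4
L[6]='y': occ=2, LF[6]=C('y')+2=7+2=9
L[7]='y': occ=3, LF[7]=C('y')+3=7+3=10
L[8]='$': occ=0, LF[8]=C('$')+0=0+0=0
L[9]='y': occ=4, LF[9]=C('y')+4=7+4=11
L[10]='y': occ=5, LF[10]=C('y')+5=7+5=12
L[11]='x': occ=4, LF[11]=C('x')+4=1+4=5
L[12]='y': occ=6, LF[12]=C('y')+6=7+6=13
L[13]='x': occ=5, LF[13]=C('x')+5=1+5=6

Answer: 1 7 8 2 3 4 9 10 0 11 12 5 13 6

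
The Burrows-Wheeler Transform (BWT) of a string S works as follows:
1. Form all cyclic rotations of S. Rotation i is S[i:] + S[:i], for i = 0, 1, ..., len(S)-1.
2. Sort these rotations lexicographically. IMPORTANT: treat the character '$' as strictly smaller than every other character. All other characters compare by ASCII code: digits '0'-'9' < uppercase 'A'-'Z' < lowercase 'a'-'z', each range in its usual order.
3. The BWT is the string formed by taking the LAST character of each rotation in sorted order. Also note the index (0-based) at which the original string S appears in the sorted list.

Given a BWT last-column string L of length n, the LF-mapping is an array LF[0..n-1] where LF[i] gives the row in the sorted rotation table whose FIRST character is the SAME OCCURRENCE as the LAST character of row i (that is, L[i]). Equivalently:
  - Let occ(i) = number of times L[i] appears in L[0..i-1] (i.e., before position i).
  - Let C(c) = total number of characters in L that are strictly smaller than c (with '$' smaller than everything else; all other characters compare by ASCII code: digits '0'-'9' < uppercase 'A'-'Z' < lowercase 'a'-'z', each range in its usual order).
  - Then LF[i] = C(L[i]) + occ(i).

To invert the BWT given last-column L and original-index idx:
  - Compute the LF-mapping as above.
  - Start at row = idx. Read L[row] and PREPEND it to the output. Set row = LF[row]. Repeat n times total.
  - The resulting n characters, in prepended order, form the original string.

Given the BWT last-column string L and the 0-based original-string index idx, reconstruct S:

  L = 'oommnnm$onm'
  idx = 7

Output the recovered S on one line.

Answer: nommmnnmoo$

Derivation:
LF mapping: 8 9 1 2 5 6 3 0 10 7 4
Walk LF starting at row 7, prepending L[row]:
  step 1: row=7, L[7]='$', prepend. Next row=LF[7]=0
  step 2: row=0, L[0]='o', prepend. Next row=LF[0]=8
  step 3: row=8, L[8]='o', prepend. Next row=LF[8]=10
  step 4: row=10, L[10]='m', prepend. Next row=LF[10]=4
  step 5: row=4, L[4]='n', prepend. Next row=LF[4]=5
  step 6: row=5, L[5]='n', prepend. Next row=LF[5]=6
  step 7: row=6, L[6]='m', prepend. Next row=LF[6]=3
  step 8: row=3, L[3]='m', prepend. Next row=LF[3]=2
  step 9: row=2, L[2]='m', prepend. Next row=LF[2]=1
  step 10: row=1, L[1]='o', prepend. Next row=LF[1]=9
  step 11: row=9, L[9]='n', prepend. Next row=LF[9]=7
Reversed output: nommmnnmoo$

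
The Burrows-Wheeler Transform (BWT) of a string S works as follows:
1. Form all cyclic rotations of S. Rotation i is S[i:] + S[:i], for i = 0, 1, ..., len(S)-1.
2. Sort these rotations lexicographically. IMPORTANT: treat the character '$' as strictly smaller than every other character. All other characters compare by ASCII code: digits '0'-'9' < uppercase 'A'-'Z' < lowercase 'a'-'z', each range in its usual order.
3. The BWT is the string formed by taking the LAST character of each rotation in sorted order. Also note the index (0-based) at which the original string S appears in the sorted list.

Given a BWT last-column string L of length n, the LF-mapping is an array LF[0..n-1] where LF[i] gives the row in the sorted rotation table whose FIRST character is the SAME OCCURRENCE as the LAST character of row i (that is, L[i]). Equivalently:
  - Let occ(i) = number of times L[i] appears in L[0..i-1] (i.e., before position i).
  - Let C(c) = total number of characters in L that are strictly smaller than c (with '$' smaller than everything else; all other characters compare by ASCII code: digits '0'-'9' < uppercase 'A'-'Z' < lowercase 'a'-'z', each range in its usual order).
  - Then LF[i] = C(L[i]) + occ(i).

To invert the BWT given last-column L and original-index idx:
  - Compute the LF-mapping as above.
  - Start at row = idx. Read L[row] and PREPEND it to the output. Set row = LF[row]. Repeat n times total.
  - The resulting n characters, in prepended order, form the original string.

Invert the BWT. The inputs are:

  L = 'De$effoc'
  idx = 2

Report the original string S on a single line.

Answer: coffeeD$

Derivation:
LF mapping: 1 3 0 4 5 6 7 2
Walk LF starting at row 2, prepending L[row]:
  step 1: row=2, L[2]='$', prepend. Next row=LF[2]=0
  step 2: row=0, L[0]='D', prepend. Next row=LF[0]=1
  step 3: row=1, L[1]='e', prepend. Next row=LF[1]=3
  step 4: row=3, L[3]='e', prepend. Next row=LF[3]=4
  step 5: row=4, L[4]='f', prepend. Next row=LF[4]=5
  step 6: row=5, L[5]='f', prepend. Next row=LF[5]=6
  step 7: row=6, L[6]='o', prepend. Next row=LF[6]=7
  step 8: row=7, L[7]='c', prepend. Next row=LF[7]=2
Reversed output: coffeeD$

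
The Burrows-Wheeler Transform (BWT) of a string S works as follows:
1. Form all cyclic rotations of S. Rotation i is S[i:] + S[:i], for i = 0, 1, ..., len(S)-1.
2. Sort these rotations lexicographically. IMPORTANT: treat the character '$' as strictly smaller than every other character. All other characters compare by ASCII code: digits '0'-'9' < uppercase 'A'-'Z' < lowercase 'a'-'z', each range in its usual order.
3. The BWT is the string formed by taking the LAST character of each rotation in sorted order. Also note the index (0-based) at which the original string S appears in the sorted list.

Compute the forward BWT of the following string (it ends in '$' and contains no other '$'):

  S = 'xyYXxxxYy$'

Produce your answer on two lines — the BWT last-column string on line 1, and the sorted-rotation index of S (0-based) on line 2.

Answer: yYyxxxX$Yx
7

Derivation:
All 10 rotations (rotation i = S[i:]+S[:i]):
  rot[0] = xyYXxxxYy$
  rot[1] = yYXxxxYy$x
  rot[2] = YXxxxYy$xy
  rot[3] = XxxxYy$xyY
  rot[4] = xxxYy$xyYX
  rot[5] = xxYy$xyYXx
  rot[6] = xYy$xyYXxx
  rot[7] = Yy$xyYXxxx
  rot[8] = y$xyYXxxxY
  rot[9] = $xyYXxxxYy
Sorted (with $ < everything):
  sorted[0] = $xyYXxxxYy  (last char: 'y')
  sorted[1] = XxxxYy$xyY  (last char: 'Y')
  sorted[2] = YXxxxYy$xy  (last char: 'y')
  sorted[3] = Yy$xyYXxxx  (last char: 'x')
  sorted[4] = xYy$xyYXxx  (last char: 'x')
  sorted[5] = xxYy$xyYXx  (last char: 'x')
  sorted[6] = xxxYy$xyYX  (last char: 'X')
  sorted[7] = xyYXxxxYy$  (last char: '$')
  sorted[8] = y$xyYXxxxY  (last char: 'Y')
  sorted[9] = yYXxxxYy$x  (last char: 'x')
Last column: yYyxxxX$Yx
Original string S is at sorted index 7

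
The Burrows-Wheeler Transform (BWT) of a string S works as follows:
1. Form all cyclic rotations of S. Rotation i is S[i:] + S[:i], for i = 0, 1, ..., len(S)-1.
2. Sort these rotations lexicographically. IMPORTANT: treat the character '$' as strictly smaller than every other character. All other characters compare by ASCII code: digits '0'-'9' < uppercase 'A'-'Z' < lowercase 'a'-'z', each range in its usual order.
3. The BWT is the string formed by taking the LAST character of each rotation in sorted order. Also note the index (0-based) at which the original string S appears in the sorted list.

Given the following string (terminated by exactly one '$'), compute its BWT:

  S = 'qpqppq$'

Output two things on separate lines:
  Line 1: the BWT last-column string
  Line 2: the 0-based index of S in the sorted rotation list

All 7 rotations (rotation i = S[i:]+S[:i]):
  rot[0] = qpqppq$
  rot[1] = pqppq$q
  rot[2] = qppq$qp
  rot[3] = ppq$qpq
  rot[4] = pq$qpqp
  rot[5] = q$qpqpp
  rot[6] = $qpqppq
Sorted (with $ < everything):
  sorted[0] = $qpqppq  (last char: 'q')
  sorted[1] = ppq$qpq  (last char: 'q')
  sorted[2] = pq$qpqp  (last char: 'p')
  sorted[3] = pqppq$q  (last char: 'q')
  sorted[4] = q$qpqpp  (last char: 'p')
  sorted[5] = qppq$qp  (last char: 'p')
  sorted[6] = qpqppq$  (last char: '$')
Last column: qqpqpp$
Original string S is at sorted index 6

Answer: qqpqpp$
6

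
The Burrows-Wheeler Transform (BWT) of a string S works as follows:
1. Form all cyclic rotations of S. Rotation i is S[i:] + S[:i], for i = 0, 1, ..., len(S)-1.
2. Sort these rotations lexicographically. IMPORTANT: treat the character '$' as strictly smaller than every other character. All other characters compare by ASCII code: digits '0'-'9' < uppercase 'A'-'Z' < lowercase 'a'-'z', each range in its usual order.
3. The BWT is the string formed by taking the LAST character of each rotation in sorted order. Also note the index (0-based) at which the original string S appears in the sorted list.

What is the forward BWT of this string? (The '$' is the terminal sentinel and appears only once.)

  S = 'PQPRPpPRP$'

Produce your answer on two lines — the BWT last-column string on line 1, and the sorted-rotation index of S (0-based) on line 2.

All 10 rotations (rotation i = S[i:]+S[:i]):
  rot[0] = PQPRPpPRP$
  rot[1] = QPRPpPRP$P
  rot[2] = PRPpPRP$PQ
  rot[3] = RPpPRP$PQP
  rot[4] = PpPRP$PQPR
  rot[5] = pPRP$PQPRP
  rot[6] = PRP$PQPRPp
  rot[7] = RP$PQPRPpP
  rot[8] = P$PQPRPpPR
  rot[9] = $PQPRPpPRP
Sorted (with $ < everything):
  sorted[0] = $PQPRPpPRP  (last char: 'P')
  sorted[1] = P$PQPRPpPR  (last char: 'R')
  sorted[2] = PQPRPpPRP$  (last char: '$')
  sorted[3] = PRP$PQPRPp  (last char: 'p')
  sorted[4] = PRPpPRP$PQ  (last char: 'Q')
  sorted[5] = PpPRP$PQPR  (last char: 'R')
  sorted[6] = QPRPpPRP$P  (last char: 'P')
  sorted[7] = RP$PQPRPpP  (last char: 'P')
  sorted[8] = RPpPRP$PQP  (last char: 'P')
  sorted[9] = pPRP$PQPRP  (last char: 'P')
Last column: PR$pQRPPPP
Original string S is at sorted index 2

Answer: PR$pQRPPPP
2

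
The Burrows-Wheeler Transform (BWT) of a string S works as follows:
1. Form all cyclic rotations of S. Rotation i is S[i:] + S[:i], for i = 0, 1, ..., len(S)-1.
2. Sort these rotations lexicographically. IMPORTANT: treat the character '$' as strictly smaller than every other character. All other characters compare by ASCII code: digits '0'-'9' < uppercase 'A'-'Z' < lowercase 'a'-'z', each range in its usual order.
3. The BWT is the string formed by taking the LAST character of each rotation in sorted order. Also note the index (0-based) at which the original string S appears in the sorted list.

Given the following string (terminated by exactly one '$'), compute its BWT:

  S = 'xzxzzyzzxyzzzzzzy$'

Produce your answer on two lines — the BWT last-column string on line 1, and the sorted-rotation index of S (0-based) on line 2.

All 18 rotations (rotation i = S[i:]+S[:i]):
  rot[0] = xzxzzyzzxyzzzzzzy$
  rot[1] = zxzzyzzxyzzzzzzy$x
  rot[2] = xzzyzzxyzzzzzzy$xz
  rot[3] = zzyzzxyzzzzzzy$xzx
  rot[4] = zyzzxyzzzzzzy$xzxz
  rot[5] = yzzxyzzzzzzy$xzxzz
  rot[6] = zzxyzzzzzzy$xzxzzy
  rot[7] = zxyzzzzzzy$xzxzzyz
  rot[8] = xyzzzzzzy$xzxzzyzz
  rot[9] = yzzzzzzy$xzxzzyzzx
  rot[10] = zzzzzzy$xzxzzyzzxy
  rot[11] = zzzzzy$xzxzzyzzxyz
  rot[12] = zzzzy$xzxzzyzzxyzz
  rot[13] = zzzy$xzxzzyzzxyzzz
  rot[14] = zzy$xzxzzyzzxyzzzz
  rot[15] = zy$xzxzzyzzxyzzzzz
  rot[16] = y$xzxzzyzzxyzzzzzz
  rot[17] = $xzxzzyzzxyzzzzzzy
Sorted (with $ < everything):
  sorted[0] = $xzxzzyzzxyzzzzzzy  (last char: 'y')
  sorted[1] = xyzzzzzzy$xzxzzyzz  (last char: 'z')
  sorted[2] = xzxzzyzzxyzzzzzzy$  (last char: '$')
  sorted[3] = xzzyzzxyzzzzzzy$xz  (last char: 'z')
  sorted[4] = y$xzxzzyzzxyzzzzzz  (last char: 'z')
  sorted[5] = yzzxyzzzzzzy$xzxzz  (last char: 'z')
  sorted[6] = yzzzzzzy$xzxzzyzzx  (last char: 'x')
  sorted[7] = zxyzzzzzzy$xzxzzyz  (last char: 'z')
  sorted[8] = zxzzyzzxyzzzzzzy$x  (last char: 'x')
  sorted[9] = zy$xzxzzyzzxyzzzzz  (last char: 'z')
  sorted[10] = zyzzxyzzzzzzy$xzxz  (last char: 'z')
  sorted[11] = zzxyzzzzzzy$xzxzzy  (last char: 'y')
  sorted[12] = zzy$xzxzzyzzxyzzzz  (last char: 'z')
  sorted[13] = zzyzzxyzzzzzzy$xzx  (last char: 'x')
  sorted[14] = zzzy$xzxzzyzzxyzzz  (last char: 'z')
  sorted[15] = zzzzy$xzxzzyzzxyzz  (last char: 'z')
  sorted[16] = zzzzzy$xzxzzyzzxyz  (last char: 'z')
  sorted[17] = zzzzzzy$xzxzzyzzxy  (last char: 'y')
Last column: yz$zzzxzxzzyzxzzzy
Original string S is at sorted index 2

Answer: yz$zzzxzxzzyzxzzzy
2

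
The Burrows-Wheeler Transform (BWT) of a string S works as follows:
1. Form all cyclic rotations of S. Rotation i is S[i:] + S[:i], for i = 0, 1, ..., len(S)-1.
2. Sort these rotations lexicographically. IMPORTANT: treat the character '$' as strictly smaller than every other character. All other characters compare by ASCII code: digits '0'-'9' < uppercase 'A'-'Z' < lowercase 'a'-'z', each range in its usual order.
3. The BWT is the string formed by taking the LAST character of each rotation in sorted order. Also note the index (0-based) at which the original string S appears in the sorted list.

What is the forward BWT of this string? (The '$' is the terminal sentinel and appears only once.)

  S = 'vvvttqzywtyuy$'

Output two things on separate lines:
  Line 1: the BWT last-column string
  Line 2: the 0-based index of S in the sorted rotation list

All 14 rotations (rotation i = S[i:]+S[:i]):
  rot[0] = vvvttqzywtyuy$
  rot[1] = vvttqzywtyuy$v
  rot[2] = vttqzywtyuy$vv
  rot[3] = ttqzywtyuy$vvv
  rot[4] = tqzywtyuy$vvvt
  rot[5] = qzywtyuy$vvvtt
  rot[6] = zywtyuy$vvvttq
  rot[7] = ywtyuy$vvvttqz
  rot[8] = wtyuy$vvvttqzy
  rot[9] = tyuy$vvvttqzyw
  rot[10] = yuy$vvvttqzywt
  rot[11] = uy$vvvttqzywty
  rot[12] = y$vvvttqzywtyu
  rot[13] = $vvvttqzywtyuy
Sorted (with $ < everything):
  sorted[0] = $vvvttqzywtyuy  (last char: 'y')
  sorted[1] = qzywtyuy$vvvtt  (last char: 't')
  sorted[2] = tqzywtyuy$vvvt  (last char: 't')
  sorted[3] = ttqzywtyuy$vvv  (last char: 'v')
  sorted[4] = tyuy$vvvttqzyw  (last char: 'w')
  sorted[5] = uy$vvvttqzywty  (last char: 'y')
  sorted[6] = vttqzywtyuy$vv  (last char: 'v')
  sorted[7] = vvttqzywtyuy$v  (last char: 'v')
  sorted[8] = vvvttqzywtyuy$  (last char: '$')
  sorted[9] = wtyuy$vvvttqzy  (last char: 'y')
  sorted[10] = y$vvvttqzywtyu  (last char: 'u')
  sorted[11] = yuy$vvvttqzywt  (last char: 't')
  sorted[12] = ywtyuy$vvvttqz  (last char: 'z')
  sorted[13] = zywtyuy$vvvttq  (last char: 'q')
Last column: yttvwyvv$yutzq
Original string S is at sorted index 8

Answer: yttvwyvv$yutzq
8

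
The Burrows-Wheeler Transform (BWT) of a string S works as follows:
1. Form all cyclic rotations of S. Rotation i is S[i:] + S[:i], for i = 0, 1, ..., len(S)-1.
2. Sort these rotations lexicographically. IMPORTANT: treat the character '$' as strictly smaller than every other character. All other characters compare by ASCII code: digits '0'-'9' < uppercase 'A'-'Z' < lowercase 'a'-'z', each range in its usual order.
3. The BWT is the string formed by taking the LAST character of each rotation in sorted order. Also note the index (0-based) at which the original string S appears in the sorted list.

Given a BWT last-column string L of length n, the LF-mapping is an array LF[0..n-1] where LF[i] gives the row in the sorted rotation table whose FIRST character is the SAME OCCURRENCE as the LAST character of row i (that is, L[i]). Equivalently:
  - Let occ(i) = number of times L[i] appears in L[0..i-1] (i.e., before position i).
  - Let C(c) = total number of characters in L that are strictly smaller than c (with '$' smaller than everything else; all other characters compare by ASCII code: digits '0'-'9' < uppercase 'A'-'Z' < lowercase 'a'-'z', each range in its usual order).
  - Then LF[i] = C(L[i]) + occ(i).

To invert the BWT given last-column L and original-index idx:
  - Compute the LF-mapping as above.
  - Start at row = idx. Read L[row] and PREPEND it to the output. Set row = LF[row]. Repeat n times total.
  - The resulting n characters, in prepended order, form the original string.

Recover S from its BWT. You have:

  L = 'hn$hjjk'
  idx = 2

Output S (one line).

Answer: hjjknh$

Derivation:
LF mapping: 1 6 0 2 3 4 5
Walk LF starting at row 2, prepending L[row]:
  step 1: row=2, L[2]='$', prepend. Next row=LF[2]=0
  step 2: row=0, L[0]='h', prepend. Next row=LF[0]=1
  step 3: row=1, L[1]='n', prepend. Next row=LF[1]=6
  step 4: row=6, L[6]='k', prepend. Next row=LF[6]=5
  step 5: row=5, L[5]='j', prepend. Next row=LF[5]=4
  step 6: row=4, L[4]='j', prepend. Next row=LF[4]=3
  step 7: row=3, L[3]='h', prepend. Next row=LF[3]=2
Reversed output: hjjknh$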